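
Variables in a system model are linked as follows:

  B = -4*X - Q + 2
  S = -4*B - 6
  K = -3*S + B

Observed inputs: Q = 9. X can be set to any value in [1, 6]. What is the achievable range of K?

-385 to -125

Substituting into the B equation gives B = -4*X - 7.
Substituting into the S equation gives S = 16*X + 22.
Substituting into the K equation gives K = -52*X - 73.
Linear in X, so extremes are at the endpoints: X = 1 gives K = -125; X = 6 gives K = -385.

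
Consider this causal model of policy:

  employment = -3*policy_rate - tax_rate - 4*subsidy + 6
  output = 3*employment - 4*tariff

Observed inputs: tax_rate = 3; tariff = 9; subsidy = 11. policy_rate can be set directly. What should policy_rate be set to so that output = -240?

policy_rate = 9

Substituting into the employment equation gives employment = -3*policy_rate - 41.
output becomes -9*policy_rate - 159.
Solve -9*policy_rate - 159 = -240: policy_rate = (-240 + 159) / -9 = 9.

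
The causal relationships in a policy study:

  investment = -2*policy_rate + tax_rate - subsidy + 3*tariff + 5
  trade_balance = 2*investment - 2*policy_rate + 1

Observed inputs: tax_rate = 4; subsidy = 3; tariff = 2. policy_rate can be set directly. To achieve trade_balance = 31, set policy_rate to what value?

Substituting into the investment equation gives investment = -2*policy_rate + 12.
Substituting into the trade_balance equation gives trade_balance = -6*policy_rate + 25.
Solve -6*policy_rate + 25 = 31: policy_rate = (31 - 25) / -6 = -1.

policy_rate = -1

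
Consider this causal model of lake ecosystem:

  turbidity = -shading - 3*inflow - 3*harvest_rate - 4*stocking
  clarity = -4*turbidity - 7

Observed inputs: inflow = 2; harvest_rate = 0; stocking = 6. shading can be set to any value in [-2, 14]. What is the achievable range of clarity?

Substituting into the turbidity equation gives turbidity = -shading - 30.
Substituting into the clarity equation gives clarity = 4*shading + 113.
Linear in shading, so extremes are at the endpoints: shading = -2 gives clarity = 105; shading = 14 gives clarity = 169.

105 to 169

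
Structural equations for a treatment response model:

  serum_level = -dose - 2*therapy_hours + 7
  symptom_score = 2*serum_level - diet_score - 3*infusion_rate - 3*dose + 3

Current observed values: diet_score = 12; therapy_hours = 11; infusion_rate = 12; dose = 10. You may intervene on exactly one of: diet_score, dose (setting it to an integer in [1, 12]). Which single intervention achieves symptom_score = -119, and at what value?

Intervening on diet_score: with other inputs at their observed values, symptom_score = -diet_score - 113. Solving for -119 gives diet_score = 6, within [1, 12].
Intervening on dose: symptom_score = -5*dose - 75. Reaching -119 requires dose = 44/5, not an integer.

set diet_score = 6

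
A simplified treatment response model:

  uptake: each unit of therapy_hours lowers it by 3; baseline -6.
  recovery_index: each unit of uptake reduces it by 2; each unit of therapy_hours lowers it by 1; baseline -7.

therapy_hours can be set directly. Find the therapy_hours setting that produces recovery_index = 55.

therapy_hours = 10

Substituting into the recovery_index equation gives recovery_index = 5*therapy_hours + 5.
Solve 5*therapy_hours + 5 = 55: therapy_hours = (55 - 5) / 5 = 10.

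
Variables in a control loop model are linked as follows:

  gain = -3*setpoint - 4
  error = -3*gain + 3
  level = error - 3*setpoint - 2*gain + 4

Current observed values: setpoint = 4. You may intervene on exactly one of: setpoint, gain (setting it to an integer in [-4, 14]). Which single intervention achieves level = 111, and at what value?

Intervening on setpoint: with other inputs at their observed values, level = 12*setpoint + 27. Solving for 111 gives setpoint = 7, within [-4, 14].
Intervening on gain: level = -5*gain - 5. Reaching 111 requires gain = -116/5, not an integer.

set setpoint = 7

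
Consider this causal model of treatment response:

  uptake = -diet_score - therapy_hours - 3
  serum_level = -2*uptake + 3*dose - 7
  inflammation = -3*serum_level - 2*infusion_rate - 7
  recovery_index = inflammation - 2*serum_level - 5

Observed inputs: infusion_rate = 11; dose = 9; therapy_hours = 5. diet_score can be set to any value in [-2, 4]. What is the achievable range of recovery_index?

Substituting into the uptake equation gives uptake = -diet_score - 8.
This gives serum_level = 2*diet_score + 36.
This gives inflammation = -6*diet_score - 137.
recovery_index becomes -10*diet_score - 214.
Linear in diet_score, so extremes are at the endpoints: diet_score = -2 gives recovery_index = -194; diet_score = 4 gives recovery_index = -254.

-254 to -194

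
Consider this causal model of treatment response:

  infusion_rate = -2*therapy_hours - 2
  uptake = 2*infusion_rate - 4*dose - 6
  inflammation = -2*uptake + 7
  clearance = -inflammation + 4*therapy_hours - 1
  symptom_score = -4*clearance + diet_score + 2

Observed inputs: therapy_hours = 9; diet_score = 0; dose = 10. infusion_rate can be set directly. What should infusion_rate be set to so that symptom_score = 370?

Intervening on infusion_rate fixes its value directly, overriding its dependence on therapy_hours.
Substituting into the uptake equation gives uptake = 2*infusion_rate - 46.
Substituting into the inflammation equation gives inflammation = -4*infusion_rate + 99.
Substituting into the clearance equation gives clearance = 4*infusion_rate - 64.
Substituting into the symptom_score equation gives symptom_score = -16*infusion_rate + 258.
Solve -16*infusion_rate + 258 = 370: infusion_rate = (370 - 258) / -16 = -7.

infusion_rate = -7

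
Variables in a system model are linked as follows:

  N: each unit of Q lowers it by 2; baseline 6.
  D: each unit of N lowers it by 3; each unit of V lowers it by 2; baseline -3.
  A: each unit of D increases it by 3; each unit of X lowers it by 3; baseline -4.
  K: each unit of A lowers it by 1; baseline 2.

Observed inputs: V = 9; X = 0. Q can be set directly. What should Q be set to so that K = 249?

Q = -7

Substituting into the D equation gives D = 6*Q - 39.
Substituting into the A equation gives A = 18*Q - 121.
Substituting into the K equation gives K = -18*Q + 123.
Solve -18*Q + 123 = 249: Q = (249 - 123) / -18 = -7.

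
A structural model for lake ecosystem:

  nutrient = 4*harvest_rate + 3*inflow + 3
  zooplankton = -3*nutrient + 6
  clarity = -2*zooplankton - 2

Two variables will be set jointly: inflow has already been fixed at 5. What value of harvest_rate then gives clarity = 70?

With inflow held at 5:
Substituting into the nutrient equation gives nutrient = 4*harvest_rate + 18.
So zooplankton = -12*harvest_rate - 48.
This gives clarity = 24*harvest_rate + 94.
Solve 24*harvest_rate + 94 = 70: harvest_rate = (70 - 94) / 24 = -1.

harvest_rate = -1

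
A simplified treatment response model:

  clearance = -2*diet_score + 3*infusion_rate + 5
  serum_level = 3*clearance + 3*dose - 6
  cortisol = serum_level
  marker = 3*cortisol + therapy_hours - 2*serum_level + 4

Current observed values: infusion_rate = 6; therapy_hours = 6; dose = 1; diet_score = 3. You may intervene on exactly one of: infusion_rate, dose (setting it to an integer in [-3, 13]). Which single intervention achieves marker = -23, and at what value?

Intervening on infusion_rate: with other inputs at their observed values, marker = 9*infusion_rate + 4. Solving for -23 gives infusion_rate = -3, within [-3, 13].
Intervening on dose: marker = 3*dose + 55. Reaching -23 requires dose = -26, outside [-3, 13].

set infusion_rate = -3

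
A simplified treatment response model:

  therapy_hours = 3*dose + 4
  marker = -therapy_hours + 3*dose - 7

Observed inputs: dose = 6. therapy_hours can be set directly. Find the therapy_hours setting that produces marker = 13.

therapy_hours = -2

Intervening on therapy_hours fixes its value directly, overriding its dependence on dose.
Substituting into the marker equation gives marker = -therapy_hours + 11.
Solve -therapy_hours + 11 = 13: therapy_hours = (13 - 11) / -1 = -2.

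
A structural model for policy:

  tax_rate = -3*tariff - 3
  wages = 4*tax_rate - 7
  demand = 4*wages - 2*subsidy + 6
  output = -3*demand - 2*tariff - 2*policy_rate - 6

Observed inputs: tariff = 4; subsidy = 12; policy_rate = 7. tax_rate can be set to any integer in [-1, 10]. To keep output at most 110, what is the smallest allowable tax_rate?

tax_rate = 0

Intervening on tax_rate fixes its value directly, overriding its dependence on tariff.
Substituting into the demand equation gives demand = 16*tax_rate - 46.
Substituting into the output equation gives output = -48*tax_rate + 110.
Require -48*tax_rate + 110 ≤ 110, so tax_rate ≥ 0.
The smallest integer in [-1, 10] satisfying this is 0.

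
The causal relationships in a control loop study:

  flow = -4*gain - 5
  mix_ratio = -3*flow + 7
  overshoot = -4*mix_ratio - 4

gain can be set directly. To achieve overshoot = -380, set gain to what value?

Substituting into the mix_ratio equation gives mix_ratio = 12*gain + 22.
Substituting into the overshoot equation gives overshoot = -48*gain - 92.
Solve -48*gain - 92 = -380: gain = (-380 + 92) / -48 = 6.

gain = 6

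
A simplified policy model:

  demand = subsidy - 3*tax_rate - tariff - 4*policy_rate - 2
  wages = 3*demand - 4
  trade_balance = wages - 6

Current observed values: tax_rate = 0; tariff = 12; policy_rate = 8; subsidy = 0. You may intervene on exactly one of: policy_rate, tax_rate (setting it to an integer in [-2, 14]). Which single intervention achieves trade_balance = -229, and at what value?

set tax_rate = 9

Intervening on policy_rate: trade_balance = -12*policy_rate - 52. Reaching -229 requires policy_rate = 59/4, not an integer.
Intervening on tax_rate: with other inputs at their observed values, trade_balance = -9*tax_rate - 148. Solving for -229 gives tax_rate = 9, within [-2, 14].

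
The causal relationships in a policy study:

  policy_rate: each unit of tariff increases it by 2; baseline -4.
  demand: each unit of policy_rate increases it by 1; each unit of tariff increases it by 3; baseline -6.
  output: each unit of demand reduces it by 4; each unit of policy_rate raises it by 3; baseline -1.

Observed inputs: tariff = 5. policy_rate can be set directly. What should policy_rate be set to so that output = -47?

Intervening on policy_rate fixes its value directly, overriding its dependence on tariff.
Substituting into the demand equation gives demand = policy_rate + 9.
This gives output = -policy_rate - 37.
Solve -policy_rate - 37 = -47: policy_rate = (-47 + 37) / -1 = 10.

policy_rate = 10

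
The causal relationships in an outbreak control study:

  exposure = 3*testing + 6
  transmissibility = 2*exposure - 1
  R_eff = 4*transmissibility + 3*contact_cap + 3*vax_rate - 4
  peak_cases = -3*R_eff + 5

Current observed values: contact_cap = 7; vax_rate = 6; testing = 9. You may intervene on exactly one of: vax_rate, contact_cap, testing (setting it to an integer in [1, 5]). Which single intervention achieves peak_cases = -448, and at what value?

Intervening on vax_rate: peak_cases = -9*vax_rate - 826. Reaching -448 requires vax_rate = -42, outside [1, 5].
Intervening on contact_cap: peak_cases = -9*contact_cap - 817. Reaching -448 requires contact_cap = -41, outside [1, 5].
Intervening on testing: with other inputs at their observed values, peak_cases = -72*testing - 232. Solving for -448 gives testing = 3, within [1, 5].

set testing = 3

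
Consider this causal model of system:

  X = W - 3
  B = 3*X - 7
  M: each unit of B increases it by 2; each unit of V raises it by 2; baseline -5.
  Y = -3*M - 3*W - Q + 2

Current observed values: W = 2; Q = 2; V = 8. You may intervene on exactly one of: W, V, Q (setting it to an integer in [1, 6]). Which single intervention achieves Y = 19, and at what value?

set Q = 4

Intervening on W: Y = -21*W + 63. Reaching 19 requires W = 44/21, not an integer.
Intervening on V: Y = -6*V + 69. Reaching 19 requires V = 25/3, not an integer.
Intervening on Q: with other inputs at their observed values, Y = -Q + 23. Solving for 19 gives Q = 4, within [1, 6].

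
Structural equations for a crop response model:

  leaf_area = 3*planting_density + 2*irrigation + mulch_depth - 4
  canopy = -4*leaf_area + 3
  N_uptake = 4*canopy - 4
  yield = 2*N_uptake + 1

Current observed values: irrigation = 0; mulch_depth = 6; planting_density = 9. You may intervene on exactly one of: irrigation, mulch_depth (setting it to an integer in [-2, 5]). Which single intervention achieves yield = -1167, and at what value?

set irrigation = 4

Intervening on irrigation: with other inputs at their observed values, yield = -64*irrigation - 911. Solving for -1167 gives irrigation = 4, within [-2, 5].
Intervening on mulch_depth: yield = -32*mulch_depth - 719. Reaching -1167 requires mulch_depth = 14, outside [-2, 5].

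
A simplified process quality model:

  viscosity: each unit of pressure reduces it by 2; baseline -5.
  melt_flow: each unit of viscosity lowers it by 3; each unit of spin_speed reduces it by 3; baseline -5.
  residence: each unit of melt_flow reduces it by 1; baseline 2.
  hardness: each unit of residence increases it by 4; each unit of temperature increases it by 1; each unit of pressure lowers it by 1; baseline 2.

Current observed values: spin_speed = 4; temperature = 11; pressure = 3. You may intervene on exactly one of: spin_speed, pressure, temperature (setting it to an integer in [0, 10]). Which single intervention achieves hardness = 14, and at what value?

Intervening on spin_speed: with other inputs at their observed values, hardness = 12*spin_speed - 94. Solving for 14 gives spin_speed = 9, within [0, 10].
Intervening on pressure: hardness = -25*pressure + 29. Reaching 14 requires pressure = 3/5, not an integer.
Intervening on temperature: hardness = temperature - 57. Reaching 14 requires temperature = 71, outside [0, 10].

set spin_speed = 9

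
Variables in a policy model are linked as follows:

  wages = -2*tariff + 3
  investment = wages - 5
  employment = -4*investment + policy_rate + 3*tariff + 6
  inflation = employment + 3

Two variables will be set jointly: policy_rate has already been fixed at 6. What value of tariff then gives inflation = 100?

With policy_rate held at 6:
Substituting into the investment equation gives investment = -2*tariff - 2.
Substituting into the employment equation gives employment = 11*tariff + 20.
Substituting into the inflation equation gives inflation = 11*tariff + 23.
Solve 11*tariff + 23 = 100: tariff = (100 - 23) / 11 = 7.

tariff = 7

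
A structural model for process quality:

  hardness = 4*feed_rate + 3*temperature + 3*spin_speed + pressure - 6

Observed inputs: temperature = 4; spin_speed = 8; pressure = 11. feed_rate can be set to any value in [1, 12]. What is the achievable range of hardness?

45 to 89

Substituting into the hardness equation gives hardness = 4*feed_rate + 41.
Linear in feed_rate, so extremes are at the endpoints: feed_rate = 1 gives hardness = 45; feed_rate = 12 gives hardness = 89.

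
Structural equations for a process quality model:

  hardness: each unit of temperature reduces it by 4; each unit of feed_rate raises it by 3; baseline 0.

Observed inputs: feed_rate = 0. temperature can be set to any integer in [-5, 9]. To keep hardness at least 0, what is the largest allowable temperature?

Substituting into the hardness equation gives hardness = -4*temperature.
Require -4*temperature ≥ 0, so temperature ≤ 0.
The largest integer in [-5, 9] satisfying this is 0.

temperature = 0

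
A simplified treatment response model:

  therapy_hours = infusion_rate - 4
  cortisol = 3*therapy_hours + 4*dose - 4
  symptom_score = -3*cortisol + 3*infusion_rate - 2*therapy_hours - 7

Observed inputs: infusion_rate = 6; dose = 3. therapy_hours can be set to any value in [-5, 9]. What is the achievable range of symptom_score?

Intervening on therapy_hours fixes its value directly, overriding its dependence on infusion_rate.
Substituting into the cortisol equation gives cortisol = 3*therapy_hours + 8.
symptom_score becomes -11*therapy_hours - 13.
Linear in therapy_hours, so extremes are at the endpoints: therapy_hours = -5 gives symptom_score = 42; therapy_hours = 9 gives symptom_score = -112.

-112 to 42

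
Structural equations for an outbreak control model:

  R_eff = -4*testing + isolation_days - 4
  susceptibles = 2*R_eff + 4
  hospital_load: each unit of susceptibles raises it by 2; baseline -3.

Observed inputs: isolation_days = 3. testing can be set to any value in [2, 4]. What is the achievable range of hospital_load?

-63 to -31

Substituting into the R_eff equation gives R_eff = -4*testing - 1.
This gives susceptibles = -8*testing + 2.
So hospital_load = -16*testing + 1.
Linear in testing, so extremes are at the endpoints: testing = 2 gives hospital_load = -31; testing = 4 gives hospital_load = -63.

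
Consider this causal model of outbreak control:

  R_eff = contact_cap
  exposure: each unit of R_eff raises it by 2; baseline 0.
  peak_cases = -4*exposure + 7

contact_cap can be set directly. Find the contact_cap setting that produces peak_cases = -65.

contact_cap = 9

Substituting into the exposure equation gives exposure = 2*contact_cap.
peak_cases becomes -8*contact_cap + 7.
Solve -8*contact_cap + 7 = -65: contact_cap = (-65 - 7) / -8 = 9.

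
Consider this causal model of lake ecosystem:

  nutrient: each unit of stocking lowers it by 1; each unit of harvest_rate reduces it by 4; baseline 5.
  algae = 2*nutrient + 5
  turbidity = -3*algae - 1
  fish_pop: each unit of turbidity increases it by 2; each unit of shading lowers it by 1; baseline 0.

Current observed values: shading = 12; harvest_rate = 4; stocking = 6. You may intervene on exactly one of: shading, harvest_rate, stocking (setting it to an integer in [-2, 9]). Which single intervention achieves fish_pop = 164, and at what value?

Intervening on shading: with other inputs at their observed values, fish_pop = -shading + 172. Solving for 164 gives shading = 8, within [-2, 9].
Intervening on harvest_rate: fish_pop = 48*harvest_rate - 32. Reaching 164 requires harvest_rate = 49/12, not an integer.
Intervening on stocking: fish_pop = 12*stocking + 88. Reaching 164 requires stocking = 19/3, not an integer.

set shading = 8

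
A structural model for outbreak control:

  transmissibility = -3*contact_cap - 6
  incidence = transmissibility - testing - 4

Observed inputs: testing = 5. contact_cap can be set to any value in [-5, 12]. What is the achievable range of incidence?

-51 to 0

Substituting into the incidence equation gives incidence = -3*contact_cap - 15.
Linear in contact_cap, so extremes are at the endpoints: contact_cap = -5 gives incidence = 0; contact_cap = 12 gives incidence = -51.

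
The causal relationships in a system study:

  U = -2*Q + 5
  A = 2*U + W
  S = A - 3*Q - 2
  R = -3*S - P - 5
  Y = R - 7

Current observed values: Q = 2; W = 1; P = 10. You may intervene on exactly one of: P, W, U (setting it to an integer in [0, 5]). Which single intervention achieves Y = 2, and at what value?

Intervening on P: with other inputs at their observed values, Y = -P + 3. Solving for 2 gives P = 1, within [0, 5].
Intervening on W: Y = -3*W - 4. Reaching 2 requires W = -2, outside [0, 5].
Intervening on U: Y = -6*U - 1. Reaching 2 requires U = -1/2, not an integer.

set P = 1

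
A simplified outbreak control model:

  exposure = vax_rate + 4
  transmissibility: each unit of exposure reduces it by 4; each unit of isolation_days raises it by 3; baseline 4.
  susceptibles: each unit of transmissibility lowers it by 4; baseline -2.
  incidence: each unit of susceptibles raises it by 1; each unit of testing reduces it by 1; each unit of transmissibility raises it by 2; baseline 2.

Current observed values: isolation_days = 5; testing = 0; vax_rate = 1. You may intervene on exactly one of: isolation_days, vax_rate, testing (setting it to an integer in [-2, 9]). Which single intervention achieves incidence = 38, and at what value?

Intervening on isolation_days: with other inputs at their observed values, incidence = -6*isolation_days + 32. Solving for 38 gives isolation_days = -1, within [-2, 9].
Intervening on vax_rate: incidence = 8*vax_rate - 6. Reaching 38 requires vax_rate = 11/2, not an integer.
Intervening on testing: incidence = -testing + 2. Reaching 38 requires testing = -36, outside [-2, 9].

set isolation_days = -1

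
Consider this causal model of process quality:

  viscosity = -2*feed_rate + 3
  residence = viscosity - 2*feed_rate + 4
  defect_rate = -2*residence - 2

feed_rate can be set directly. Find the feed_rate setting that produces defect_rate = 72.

feed_rate = 11

Substituting into the residence equation gives residence = -4*feed_rate + 7.
This gives defect_rate = 8*feed_rate - 16.
Solve 8*feed_rate - 16 = 72: feed_rate = (72 + 16) / 8 = 11.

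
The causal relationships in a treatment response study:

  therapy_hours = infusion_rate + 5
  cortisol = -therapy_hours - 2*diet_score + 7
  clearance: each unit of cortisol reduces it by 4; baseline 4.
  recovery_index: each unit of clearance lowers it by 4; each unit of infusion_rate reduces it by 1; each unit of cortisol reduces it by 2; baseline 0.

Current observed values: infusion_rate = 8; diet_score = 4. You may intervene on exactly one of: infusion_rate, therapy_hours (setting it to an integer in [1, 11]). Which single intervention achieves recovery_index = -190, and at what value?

Intervening on infusion_rate: with other inputs at their observed values, recovery_index = -15*infusion_rate - 100. Solving for -190 gives infusion_rate = 6, within [1, 11].
Intervening on therapy_hours: recovery_index = -14*therapy_hours - 38. Reaching -190 requires therapy_hours = 76/7, not an integer.

set infusion_rate = 6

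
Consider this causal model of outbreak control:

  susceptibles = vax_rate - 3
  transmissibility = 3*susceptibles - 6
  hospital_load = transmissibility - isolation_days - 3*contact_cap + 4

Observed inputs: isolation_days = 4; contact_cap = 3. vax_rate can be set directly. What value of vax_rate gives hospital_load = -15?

Substituting into the transmissibility equation gives transmissibility = 3*vax_rate - 15.
Substituting into the hospital_load equation gives hospital_load = 3*vax_rate - 24.
Solve 3*vax_rate - 24 = -15: vax_rate = (-15 + 24) / 3 = 3.

vax_rate = 3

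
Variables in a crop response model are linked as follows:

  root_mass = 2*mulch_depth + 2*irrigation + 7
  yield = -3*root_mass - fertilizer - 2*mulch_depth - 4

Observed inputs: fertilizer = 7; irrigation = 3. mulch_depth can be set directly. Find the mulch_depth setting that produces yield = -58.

mulch_depth = 1

Substituting into the root_mass equation gives root_mass = 2*mulch_depth + 13.
Substituting into the yield equation gives yield = -8*mulch_depth - 50.
Solve -8*mulch_depth - 50 = -58: mulch_depth = (-58 + 50) / -8 = 1.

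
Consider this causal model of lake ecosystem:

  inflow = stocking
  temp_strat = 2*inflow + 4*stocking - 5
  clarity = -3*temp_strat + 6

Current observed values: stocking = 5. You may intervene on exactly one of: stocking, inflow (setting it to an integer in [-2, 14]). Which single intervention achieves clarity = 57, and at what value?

Intervening on stocking: with other inputs at their observed values, clarity = -18*stocking + 21. Solving for 57 gives stocking = -2, within [-2, 14].
Intervening on inflow: clarity = -6*inflow - 39. Reaching 57 requires inflow = -16, outside [-2, 14].

set stocking = -2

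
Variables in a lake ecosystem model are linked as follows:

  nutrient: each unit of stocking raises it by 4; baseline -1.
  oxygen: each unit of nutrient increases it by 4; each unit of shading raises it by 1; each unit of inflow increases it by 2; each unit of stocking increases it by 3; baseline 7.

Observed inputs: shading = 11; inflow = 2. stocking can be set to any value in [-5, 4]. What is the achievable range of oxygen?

-77 to 94

Substituting into the oxygen equation gives oxygen = 19*stocking + 18.
Linear in stocking, so extremes are at the endpoints: stocking = -5 gives oxygen = -77; stocking = 4 gives oxygen = 94.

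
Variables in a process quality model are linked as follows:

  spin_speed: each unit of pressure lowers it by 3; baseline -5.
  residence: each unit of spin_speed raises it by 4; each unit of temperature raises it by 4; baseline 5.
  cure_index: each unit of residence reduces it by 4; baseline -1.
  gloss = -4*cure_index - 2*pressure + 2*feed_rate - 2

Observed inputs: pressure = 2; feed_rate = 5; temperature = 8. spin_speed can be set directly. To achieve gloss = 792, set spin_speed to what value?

Intervening on spin_speed fixes its value directly, overriding its dependence on pressure.
Substituting into the residence equation gives residence = 4*spin_speed + 37.
Substituting into the cure_index equation gives cure_index = -16*spin_speed - 149.
Substituting into the gloss equation gives gloss = 64*spin_speed + 600.
Solve 64*spin_speed + 600 = 792: spin_speed = (792 - 600) / 64 = 3.

spin_speed = 3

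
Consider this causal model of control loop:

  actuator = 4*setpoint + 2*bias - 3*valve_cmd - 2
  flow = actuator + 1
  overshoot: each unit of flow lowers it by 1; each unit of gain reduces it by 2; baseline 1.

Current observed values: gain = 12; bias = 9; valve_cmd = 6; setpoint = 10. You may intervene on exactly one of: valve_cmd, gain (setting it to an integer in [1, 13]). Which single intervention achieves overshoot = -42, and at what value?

Intervening on valve_cmd: overshoot = 3*valve_cmd - 80. Reaching -42 requires valve_cmd = 38/3, not an integer.
Intervening on gain: with other inputs at their observed values, overshoot = -2*gain - 38. Solving for -42 gives gain = 2, within [1, 13].

set gain = 2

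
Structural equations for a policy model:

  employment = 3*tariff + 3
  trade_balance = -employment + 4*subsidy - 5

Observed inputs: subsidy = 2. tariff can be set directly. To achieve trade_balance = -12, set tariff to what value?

tariff = 4

Substituting into the trade_balance equation gives trade_balance = -3*tariff.
Solve -3*tariff = -12: tariff = -12 / -3 = 4.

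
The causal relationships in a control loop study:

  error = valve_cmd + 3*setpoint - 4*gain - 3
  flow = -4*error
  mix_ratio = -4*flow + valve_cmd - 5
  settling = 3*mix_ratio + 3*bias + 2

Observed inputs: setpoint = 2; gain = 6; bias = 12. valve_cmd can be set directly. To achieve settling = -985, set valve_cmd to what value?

Substituting into the error equation gives error = valve_cmd - 21.
So flow = -4*valve_cmd + 84.
mix_ratio becomes 17*valve_cmd - 341.
So settling = 51*valve_cmd - 985.
Solve 51*valve_cmd - 985 = -985: valve_cmd = (-985 + 985) / 51 = 0.

valve_cmd = 0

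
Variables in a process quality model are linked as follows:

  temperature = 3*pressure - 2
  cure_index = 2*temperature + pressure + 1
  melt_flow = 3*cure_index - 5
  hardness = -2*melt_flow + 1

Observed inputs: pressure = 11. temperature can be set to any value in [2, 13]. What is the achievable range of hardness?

Intervening on temperature fixes its value directly, overriding its dependence on pressure.
Substituting into the cure_index equation gives cure_index = 2*temperature + 12.
Substituting into the melt_flow equation gives melt_flow = 6*temperature + 31.
This gives hardness = -12*temperature - 61.
Linear in temperature, so extremes are at the endpoints: temperature = 2 gives hardness = -85; temperature = 13 gives hardness = -217.

-217 to -85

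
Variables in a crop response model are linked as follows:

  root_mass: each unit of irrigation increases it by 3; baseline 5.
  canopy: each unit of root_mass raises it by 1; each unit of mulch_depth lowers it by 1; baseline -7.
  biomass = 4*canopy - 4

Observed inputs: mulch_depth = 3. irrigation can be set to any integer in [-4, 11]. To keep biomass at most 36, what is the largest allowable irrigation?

irrigation = 5

Substituting into the canopy equation gives canopy = 3*irrigation - 5.
So biomass = 12*irrigation - 24.
Require 12*irrigation - 24 ≤ 36, so irrigation ≤ 5.
The largest integer in [-4, 11] satisfying this is 5.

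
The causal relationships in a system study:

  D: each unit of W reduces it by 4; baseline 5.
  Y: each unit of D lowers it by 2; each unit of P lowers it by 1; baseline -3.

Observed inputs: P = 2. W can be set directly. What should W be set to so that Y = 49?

Substituting into the Y equation gives Y = 8*W - 15.
Solve 8*W - 15 = 49: W = (49 + 15) / 8 = 8.

W = 8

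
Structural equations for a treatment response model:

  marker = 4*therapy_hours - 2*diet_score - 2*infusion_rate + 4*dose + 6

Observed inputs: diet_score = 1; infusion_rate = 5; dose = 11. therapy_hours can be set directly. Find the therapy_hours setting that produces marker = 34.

Substituting into the marker equation gives marker = 4*therapy_hours + 38.
Solve 4*therapy_hours + 38 = 34: therapy_hours = (34 - 38) / 4 = -1.

therapy_hours = -1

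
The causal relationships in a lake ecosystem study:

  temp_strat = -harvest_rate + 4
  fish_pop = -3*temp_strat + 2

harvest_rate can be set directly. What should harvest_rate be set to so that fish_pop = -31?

Substituting into the fish_pop equation gives fish_pop = 3*harvest_rate - 10.
Solve 3*harvest_rate - 10 = -31: harvest_rate = (-31 + 10) / 3 = -7.

harvest_rate = -7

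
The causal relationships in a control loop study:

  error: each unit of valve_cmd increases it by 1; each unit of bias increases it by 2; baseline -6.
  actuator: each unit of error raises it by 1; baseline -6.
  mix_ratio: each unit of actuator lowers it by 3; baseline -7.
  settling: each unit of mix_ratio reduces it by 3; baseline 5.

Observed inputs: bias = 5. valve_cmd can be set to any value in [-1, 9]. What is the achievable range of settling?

-1 to 89

Substituting into the error equation gives error = valve_cmd + 4.
actuator becomes valve_cmd - 2.
Substituting into the mix_ratio equation gives mix_ratio = -3*valve_cmd - 1.
Substituting into the settling equation gives settling = 9*valve_cmd + 8.
Linear in valve_cmd, so extremes are at the endpoints: valve_cmd = -1 gives settling = -1; valve_cmd = 9 gives settling = 89.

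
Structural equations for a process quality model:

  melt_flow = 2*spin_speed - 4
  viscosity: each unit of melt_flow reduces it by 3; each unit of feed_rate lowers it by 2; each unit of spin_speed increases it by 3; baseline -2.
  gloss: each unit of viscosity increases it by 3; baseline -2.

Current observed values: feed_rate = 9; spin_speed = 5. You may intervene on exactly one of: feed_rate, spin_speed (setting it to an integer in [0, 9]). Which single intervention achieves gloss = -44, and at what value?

set spin_speed = 2

Intervening on feed_rate: gloss = -6*feed_rate - 17. Reaching -44 requires feed_rate = 9/2, not an integer.
Intervening on spin_speed: with other inputs at their observed values, gloss = -9*spin_speed - 26. Solving for -44 gives spin_speed = 2, within [0, 9].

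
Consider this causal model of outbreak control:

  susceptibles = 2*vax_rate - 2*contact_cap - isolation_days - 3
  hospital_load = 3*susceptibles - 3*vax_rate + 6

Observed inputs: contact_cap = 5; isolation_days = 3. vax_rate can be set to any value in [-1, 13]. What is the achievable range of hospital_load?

-45 to -3

Substituting into the susceptibles equation gives susceptibles = 2*vax_rate - 16.
So hospital_load = 3*vax_rate - 42.
Linear in vax_rate, so extremes are at the endpoints: vax_rate = -1 gives hospital_load = -45; vax_rate = 13 gives hospital_load = -3.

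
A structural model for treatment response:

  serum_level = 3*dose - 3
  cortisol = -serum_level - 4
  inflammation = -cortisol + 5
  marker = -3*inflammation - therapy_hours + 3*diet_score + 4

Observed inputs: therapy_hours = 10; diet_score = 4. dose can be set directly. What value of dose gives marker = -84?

Substituting into the cortisol equation gives cortisol = -3*dose - 1.
So inflammation = 3*dose + 6.
marker becomes -9*dose - 12.
Solve -9*dose - 12 = -84: dose = (-84 + 12) / -9 = 8.

dose = 8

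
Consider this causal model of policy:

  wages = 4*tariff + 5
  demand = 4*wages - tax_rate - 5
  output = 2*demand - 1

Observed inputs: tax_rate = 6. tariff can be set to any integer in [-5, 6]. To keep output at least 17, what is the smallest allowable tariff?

Substituting into the demand equation gives demand = 16*tariff + 9.
Substituting into the output equation gives output = 32*tariff + 17.
Require 32*tariff + 17 ≥ 17, so tariff ≥ 0.
The smallest integer in [-5, 6] satisfying this is 0.

tariff = 0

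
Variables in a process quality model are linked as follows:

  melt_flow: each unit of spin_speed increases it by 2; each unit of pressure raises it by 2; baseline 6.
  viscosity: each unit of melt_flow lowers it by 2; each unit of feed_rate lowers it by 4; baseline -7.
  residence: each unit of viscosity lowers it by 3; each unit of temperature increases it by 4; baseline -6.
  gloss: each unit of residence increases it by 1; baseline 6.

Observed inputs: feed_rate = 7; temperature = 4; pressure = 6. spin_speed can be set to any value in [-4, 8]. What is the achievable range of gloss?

Substituting into the melt_flow equation gives melt_flow = 2*spin_speed + 18.
So viscosity = -4*spin_speed - 71.
Substituting into the residence equation gives residence = 12*spin_speed + 223.
Substituting into the gloss equation gives gloss = 12*spin_speed + 229.
Linear in spin_speed, so extremes are at the endpoints: spin_speed = -4 gives gloss = 181; spin_speed = 8 gives gloss = 325.

181 to 325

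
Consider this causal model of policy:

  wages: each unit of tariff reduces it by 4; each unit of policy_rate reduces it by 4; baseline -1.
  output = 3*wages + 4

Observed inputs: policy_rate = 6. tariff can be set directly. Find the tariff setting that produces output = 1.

Substituting into the wages equation gives wages = -4*tariff - 25.
This gives output = -12*tariff - 71.
Solve -12*tariff - 71 = 1: tariff = (1 + 71) / -12 = -6.

tariff = -6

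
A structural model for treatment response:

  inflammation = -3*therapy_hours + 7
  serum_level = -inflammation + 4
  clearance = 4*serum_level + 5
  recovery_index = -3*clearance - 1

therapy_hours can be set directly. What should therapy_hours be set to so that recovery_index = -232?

Substituting into the serum_level equation gives serum_level = 3*therapy_hours - 3.
This gives clearance = 12*therapy_hours - 7.
recovery_index becomes -36*therapy_hours + 20.
Solve -36*therapy_hours + 20 = -232: therapy_hours = (-232 - 20) / -36 = 7.

therapy_hours = 7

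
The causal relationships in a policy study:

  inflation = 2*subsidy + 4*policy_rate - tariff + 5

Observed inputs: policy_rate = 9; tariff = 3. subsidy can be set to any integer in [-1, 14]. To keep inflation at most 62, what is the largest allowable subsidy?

Substituting into the inflation equation gives inflation = 2*subsidy + 38.
Require 2*subsidy + 38 ≤ 62, so subsidy ≤ 12.
The largest integer in [-1, 14] satisfying this is 12.

subsidy = 12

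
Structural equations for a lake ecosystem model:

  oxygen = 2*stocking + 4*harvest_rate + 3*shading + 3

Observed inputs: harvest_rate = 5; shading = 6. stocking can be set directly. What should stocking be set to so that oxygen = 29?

Substituting into the oxygen equation gives oxygen = 2*stocking + 41.
Solve 2*stocking + 41 = 29: stocking = (29 - 41) / 2 = -6.

stocking = -6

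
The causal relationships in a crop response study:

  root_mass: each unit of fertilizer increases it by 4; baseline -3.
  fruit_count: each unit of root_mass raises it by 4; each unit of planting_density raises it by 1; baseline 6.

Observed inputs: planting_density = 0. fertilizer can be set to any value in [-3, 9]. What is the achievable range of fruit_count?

-54 to 138

Substituting into the fruit_count equation gives fruit_count = 16*fertilizer - 6.
Linear in fertilizer, so extremes are at the endpoints: fertilizer = -3 gives fruit_count = -54; fertilizer = 9 gives fruit_count = 138.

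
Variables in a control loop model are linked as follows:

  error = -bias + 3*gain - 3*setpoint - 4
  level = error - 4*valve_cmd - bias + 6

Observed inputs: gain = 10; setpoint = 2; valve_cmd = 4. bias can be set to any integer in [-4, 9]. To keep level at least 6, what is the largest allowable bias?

bias = 2

Substituting into the error equation gives error = -bias + 20.
This gives level = -2*bias + 10.
Require -2*bias + 10 ≥ 6, so bias ≤ 2.
The largest integer in [-4, 9] satisfying this is 2.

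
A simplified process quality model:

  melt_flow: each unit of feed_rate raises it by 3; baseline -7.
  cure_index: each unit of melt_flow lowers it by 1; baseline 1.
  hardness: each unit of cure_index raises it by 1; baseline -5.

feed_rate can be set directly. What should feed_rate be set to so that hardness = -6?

feed_rate = 3

Substituting into the cure_index equation gives cure_index = -3*feed_rate + 8.
hardness becomes -3*feed_rate + 3.
Solve -3*feed_rate + 3 = -6: feed_rate = (-6 - 3) / -3 = 3.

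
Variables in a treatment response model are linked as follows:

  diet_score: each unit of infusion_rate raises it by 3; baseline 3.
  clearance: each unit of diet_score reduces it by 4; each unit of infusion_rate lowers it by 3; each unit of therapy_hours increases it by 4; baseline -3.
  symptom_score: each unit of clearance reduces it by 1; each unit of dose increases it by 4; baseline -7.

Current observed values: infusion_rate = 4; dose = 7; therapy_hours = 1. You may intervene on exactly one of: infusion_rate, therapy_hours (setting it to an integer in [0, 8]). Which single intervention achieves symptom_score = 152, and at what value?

Intervening on infusion_rate: with other inputs at their observed values, symptom_score = 15*infusion_rate + 32. Solving for 152 gives infusion_rate = 8, within [0, 8].
Intervening on therapy_hours: symptom_score = -4*therapy_hours + 96. Reaching 152 requires therapy_hours = -14, outside [0, 8].

set infusion_rate = 8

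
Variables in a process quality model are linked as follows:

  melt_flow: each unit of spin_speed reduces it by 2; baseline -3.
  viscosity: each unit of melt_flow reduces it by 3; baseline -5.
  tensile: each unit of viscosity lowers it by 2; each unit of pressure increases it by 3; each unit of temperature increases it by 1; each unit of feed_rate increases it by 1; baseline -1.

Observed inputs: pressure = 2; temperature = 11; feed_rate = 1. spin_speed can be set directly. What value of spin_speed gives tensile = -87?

spin_speed = 8

Substituting into the viscosity equation gives viscosity = 6*spin_speed + 4.
This gives tensile = -12*spin_speed + 9.
Solve -12*spin_speed + 9 = -87: spin_speed = (-87 - 9) / -12 = 8.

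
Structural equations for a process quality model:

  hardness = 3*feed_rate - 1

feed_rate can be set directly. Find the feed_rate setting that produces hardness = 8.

Solve 3*feed_rate - 1 = 8: feed_rate = (8 + 1) / 3 = 3.

feed_rate = 3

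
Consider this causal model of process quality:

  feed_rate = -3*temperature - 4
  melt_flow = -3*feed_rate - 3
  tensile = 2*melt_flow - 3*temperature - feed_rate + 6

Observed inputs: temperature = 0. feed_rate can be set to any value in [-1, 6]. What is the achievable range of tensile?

Intervening on feed_rate fixes its value directly, overriding its dependence on temperature.
Substituting into the tensile equation gives tensile = -7*feed_rate.
Linear in feed_rate, so extremes are at the endpoints: feed_rate = -1 gives tensile = 7; feed_rate = 6 gives tensile = -42.

-42 to 7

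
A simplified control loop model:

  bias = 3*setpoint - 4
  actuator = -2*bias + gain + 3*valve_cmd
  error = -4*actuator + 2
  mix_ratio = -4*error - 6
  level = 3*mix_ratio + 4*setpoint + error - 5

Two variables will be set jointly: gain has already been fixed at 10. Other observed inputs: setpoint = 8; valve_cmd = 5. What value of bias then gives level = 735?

With gain held at 10:
Intervening on bias fixes its value directly, overriding its dependence on setpoint.
Substituting into the actuator equation gives actuator = -2*bias + 25.
This gives error = 8*bias - 98.
mix_ratio becomes -32*bias + 386.
Substituting into the level equation gives level = -88*bias + 1087.
Solve -88*bias + 1087 = 735: bias = (735 - 1087) / -88 = 4.

bias = 4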